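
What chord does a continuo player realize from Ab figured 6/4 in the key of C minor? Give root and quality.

The figures 6/4 indicate a triad in second inversion.
In second inversion the root lies a fourth above the bass: a fourth above Ab in C minor is D.
The chord tones are Ab, D, F, giving D diminished.

D diminished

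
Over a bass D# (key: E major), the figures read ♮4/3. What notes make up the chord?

D#, F#, G, B

The written figures ♮4/3 are shorthand for 6/4/3: the 6 is implied.
A third above D# in this key is F#.
A fourth above D# in this key is G#, made natural (G) by the ♮ figure.
A sixth above D# in this key is B.
Together with the bass D#, this spells G augmented major seventh in second inversion.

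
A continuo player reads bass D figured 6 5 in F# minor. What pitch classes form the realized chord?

D, F#, A, B

The written figures 6 5 are shorthand for 6/5/3: the 3 is implied.
A third above D in this key is F#.
A fifth above D in this key is A.
A sixth above D in this key is B.
Together with the bass D, this spells B minor seventh in first inversion.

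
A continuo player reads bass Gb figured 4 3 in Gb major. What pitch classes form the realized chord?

Gb, Bb, Cb, Eb

The written figures 4 3 are shorthand for 6/4/3: the 6 is implied.
A third above Gb in this key is Bb.
A fourth above Gb in this key is Cb.
A sixth above Gb in this key is Eb.
Together with the bass Gb, this spells Cb major seventh in second inversion.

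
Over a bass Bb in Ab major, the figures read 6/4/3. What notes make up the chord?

Bb, Db, Eb, G

A third above Bb in this key is Db.
A fourth above Bb in this key is Eb.
A sixth above Bb in this key is G.
Together with the bass Bb, this spells Eb dominant seventh in second inversion.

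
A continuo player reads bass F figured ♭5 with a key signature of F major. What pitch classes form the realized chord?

The written figures ♭5 are shorthand for 5/3: the 3 is implied.
A third above F in this key is A.
A fifth above F in this key is C, lowered to Cb by the flat.

F, A, Cb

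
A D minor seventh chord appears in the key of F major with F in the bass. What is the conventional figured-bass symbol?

F is the third of D minor seventh, so the chord is in first inversion.
A seventh chord in first inversion is figured 6/5/3, conventionally abbreviated 6/5.

6/5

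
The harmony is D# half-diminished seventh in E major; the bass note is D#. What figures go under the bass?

D# is the root of D# half-diminished seventh, so the chord is in root position.
A seventh chord in root position is figured 7/5/3, conventionally abbreviated 7.

7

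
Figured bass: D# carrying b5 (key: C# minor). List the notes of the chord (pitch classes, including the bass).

D#, F#, Ab

The written figures b5 are shorthand for 5/3: the 3 is implied.
A third above D# in this key is F#.
A fifth above D# in this key is A, lowered to Ab by the flat.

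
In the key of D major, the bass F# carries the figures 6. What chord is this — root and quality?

D major

The figures 6 indicate a triad in first inversion.
In first inversion the root lies a sixth above the bass: a sixth above F# in D major is D.
The chord tones are F#, A, D, giving D major.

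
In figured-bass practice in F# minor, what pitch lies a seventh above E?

D

Counting 6 letter steps above E lands on D; in F# minor, that letter is D.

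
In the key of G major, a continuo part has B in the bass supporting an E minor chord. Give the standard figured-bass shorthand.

B is the fifth of E minor, so the chord is in second inversion.
A triad in second inversion is figured 6/4, conventionally abbreviated 6/4.

6/4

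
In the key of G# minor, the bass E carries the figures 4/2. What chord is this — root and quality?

F# dominant seventh

The figures 4/2 indicate a seventh chord in third inversion.
In third inversion the root lies a second above the bass: a second above E in G# minor is F#.
The chord tones are E, F#, A#, C#, giving F# dominant seventh.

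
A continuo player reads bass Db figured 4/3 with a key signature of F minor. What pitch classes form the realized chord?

The written figures 4/3 are shorthand for 6/4/3: the 6 is implied.
A third above Db in this key is F.
A fourth above Db in this key is G.
A sixth above Db in this key is Bb.
Together with the bass Db, this spells G half-diminished seventh in second inversion.

Db, F, G, Bb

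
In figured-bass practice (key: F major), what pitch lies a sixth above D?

Counting 5 letter steps above D lands on B; in F major, that letter is Bb.

Bb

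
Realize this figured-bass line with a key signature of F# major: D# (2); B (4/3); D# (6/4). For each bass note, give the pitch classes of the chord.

D# (6/4/2): D#, E#, G#, B.
B (6/4/3): B, D#, E#, G#.
D# (6/4): D#, G#, B.

D#, E#, G#, B | B, D#, E#, G# | D#, G#, B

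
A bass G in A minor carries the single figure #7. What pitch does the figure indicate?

Counting 6 letter steps above G lands on F; in A minor, that letter is F.
The #7 figure raises it a semitone, giving F#.

F#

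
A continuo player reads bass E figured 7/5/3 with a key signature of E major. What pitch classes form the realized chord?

E, G#, B, D#

A third above E in this key is G#.
A fifth above E in this key is B.
A seventh above E in this key is D#.
Together with the bass E, this spells E major seventh in root position.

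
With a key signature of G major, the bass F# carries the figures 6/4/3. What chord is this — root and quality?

The figures 6/4/3 indicate a seventh chord in second inversion.
In second inversion the root lies a fourth above the bass: a fourth above F# in G major is B.
The chord tones are F#, A, B, D, giving B minor seventh.

B minor seventh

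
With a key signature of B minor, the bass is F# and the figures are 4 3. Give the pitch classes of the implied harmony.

The written figures 4 3 are shorthand for 6/4/3: the 6 is implied.
A third above F# in this key is A.
A fourth above F# in this key is B.
A sixth above F# in this key is D.
Together with the bass F#, this spells B minor seventh in second inversion.

F#, A, B, D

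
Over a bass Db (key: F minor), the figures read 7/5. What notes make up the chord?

The written figures 7/5 are shorthand for 7/5/3: the 3 is implied.
A third above Db in this key is F.
A fifth above Db in this key is Ab.
A seventh above Db in this key is C.
Together with the bass Db, this spells Db major seventh in root position.

Db, F, Ab, C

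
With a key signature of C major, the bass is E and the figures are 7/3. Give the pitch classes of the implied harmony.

The written figures 7/3 are shorthand for 7/5/3: the 5 is implied.
A third above E in this key is G.
A fifth above E in this key is B.
A seventh above E in this key is D.
Together with the bass E, this spells E minor seventh in root position.

E, G, B, D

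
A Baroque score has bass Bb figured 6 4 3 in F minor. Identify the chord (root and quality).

The figures 6 4 3 indicate a seventh chord in second inversion.
In second inversion the root lies a fourth above the bass: a fourth above Bb in F minor is Eb.
The chord tones are Bb, Db, Eb, G, giving Eb dominant seventh.

Eb dominant seventh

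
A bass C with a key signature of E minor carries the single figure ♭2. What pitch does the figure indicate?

Counting 1 letter step above C lands on D; in E minor, that letter is D.
The b2 figure lowers it a semitone, giving Db.

Db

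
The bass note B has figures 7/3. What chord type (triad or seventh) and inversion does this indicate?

7/3 is shorthand for 7/5/3.
Intervals of 7/5/3 above the bass form a seventh chord; the bass is the root, so this is root position.

seventh chord, root position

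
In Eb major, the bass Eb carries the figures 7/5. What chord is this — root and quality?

Eb major seventh

The figures 7/5 indicate a seventh chord in root position.
In root position the bass is the root, so the root is Eb.
The chord tones are Eb, G, Bb, D, giving Eb major seventh.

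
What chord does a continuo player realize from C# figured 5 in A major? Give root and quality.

The figures 5 indicate a triad in root position.
In root position the bass is the root, so the root is C#.
The chord tones are C#, E, G#, giving C# minor.

C# minor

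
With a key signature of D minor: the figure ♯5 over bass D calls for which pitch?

Counting 4 letter steps above D lands on A; in D minor, that letter is A.
The #5 figure raises it a semitone, giving A#.

A#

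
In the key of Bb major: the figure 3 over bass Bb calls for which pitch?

D

Counting 2 letter steps above Bb lands on D; in Bb major, that letter is D.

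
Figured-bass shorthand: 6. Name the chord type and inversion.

6 is shorthand for 6/3.
Intervals of 6/3 above the bass form a triad; the bass is the third, so this is first inversion.

triad, first inversion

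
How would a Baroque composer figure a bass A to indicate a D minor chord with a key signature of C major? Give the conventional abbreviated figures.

A is the fifth of D minor, so the chord is in second inversion.
A triad in second inversion is figured 6/4, conventionally abbreviated 6/4.

6/4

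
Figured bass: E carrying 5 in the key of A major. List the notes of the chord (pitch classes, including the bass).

E, G#, B

The written figures 5 are shorthand for 5/3: the 3 is implied.
A third above E in this key is G#.
A fifth above E in this key is B.
Together with the bass E, this spells E major in root position.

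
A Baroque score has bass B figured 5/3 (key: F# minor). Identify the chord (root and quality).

B minor

The figures 5/3 indicate a triad in root position.
In root position the bass is the root, so the root is B.
The chord tones are B, D, F#, giving B minor.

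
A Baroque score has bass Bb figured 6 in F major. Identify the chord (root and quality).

The figures 6 indicate a triad in first inversion.
In first inversion the root lies a sixth above the bass: a sixth above Bb in F major is G.
The chord tones are Bb, D, G, giving G minor.

G minor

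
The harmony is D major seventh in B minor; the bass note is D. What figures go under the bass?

7

D is the root of D major seventh, so the chord is in root position.
A seventh chord in root position is figured 7/5/3, conventionally abbreviated 7.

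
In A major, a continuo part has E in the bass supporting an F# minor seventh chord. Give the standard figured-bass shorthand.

E is the seventh of F# minor seventh, so the chord is in third inversion.
A seventh chord in third inversion is figured 6/4/2, conventionally abbreviated 4/2.

4/2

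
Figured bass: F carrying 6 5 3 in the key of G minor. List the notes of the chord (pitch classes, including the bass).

F, A, C, D

A third above F in this key is A.
A fifth above F in this key is C.
A sixth above F in this key is D.
Together with the bass F, this spells D minor seventh in first inversion.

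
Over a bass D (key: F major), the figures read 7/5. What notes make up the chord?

D, F, A, C

The written figures 7/5 are shorthand for 7/5/3: the 3 is implied.
A third above D in this key is F.
A fifth above D in this key is A.
A seventh above D in this key is C.
Together with the bass D, this spells D minor seventh in root position.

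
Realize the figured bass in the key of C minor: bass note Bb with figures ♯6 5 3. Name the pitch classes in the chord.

Bb, D, F, G#

A third above Bb in this key is D.
A fifth above Bb in this key is F.
A sixth above Bb in this key is G, raised to G# by the sharp.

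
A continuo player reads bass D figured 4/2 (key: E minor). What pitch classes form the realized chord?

D, E, G, B

The written figures 4/2 are shorthand for 6/4/2: the 6 is implied.
A second above D in this key is E.
A fourth above D in this key is G.
A sixth above D in this key is B.
Together with the bass D, this spells E minor seventh in third inversion.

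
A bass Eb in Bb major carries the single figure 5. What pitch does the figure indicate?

Bb

Counting 4 letter steps above Eb lands on B; in Bb major, that letter is Bb.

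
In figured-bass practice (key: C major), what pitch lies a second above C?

D

Counting 1 letter step above C lands on D; in C major, that letter is D.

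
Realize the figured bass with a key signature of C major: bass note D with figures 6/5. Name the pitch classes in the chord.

The written figures 6/5 are shorthand for 6/5/3: the 3 is implied.
A third above D in this key is F.
A fifth above D in this key is A.
A sixth above D in this key is B.
Together with the bass D, this spells B half-diminished seventh in first inversion.

D, F, A, B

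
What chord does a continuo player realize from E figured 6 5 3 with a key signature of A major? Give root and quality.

The figures 6 5 3 indicate a seventh chord in first inversion.
In first inversion the root lies a sixth above the bass: a sixth above E in A major is C#.
The chord tones are E, G#, B, C#, giving C# minor seventh.

C# minor seventh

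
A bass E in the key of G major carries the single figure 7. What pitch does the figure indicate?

Counting 6 letter steps above E lands on D; in G major, that letter is D.

D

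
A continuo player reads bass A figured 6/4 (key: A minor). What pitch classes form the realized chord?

A fourth above A in this key is D.
A sixth above A in this key is F.
Together with the bass A, this spells D minor in second inversion.

A, D, F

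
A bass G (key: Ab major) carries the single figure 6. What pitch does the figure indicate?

Eb

Counting 5 letter steps above G lands on E; in Ab major, that letter is Eb.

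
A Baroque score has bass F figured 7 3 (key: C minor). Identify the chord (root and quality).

The figures 7 3 indicate a seventh chord in root position.
In root position the bass is the root, so the root is F.
The chord tones are F, Ab, C, Eb, giving F minor seventh.

F minor seventh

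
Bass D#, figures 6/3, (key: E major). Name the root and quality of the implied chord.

The figures 6/3 indicate a triad in first inversion.
In first inversion the root lies a sixth above the bass: a sixth above D# in E major is B.
The chord tones are D#, F#, B, giving B major.

B major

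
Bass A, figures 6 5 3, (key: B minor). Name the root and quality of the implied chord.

F# minor seventh

The figures 6 5 3 indicate a seventh chord in first inversion.
In first inversion the root lies a sixth above the bass: a sixth above A in B minor is F#.
The chord tones are A, C#, E, F#, giving F# minor seventh.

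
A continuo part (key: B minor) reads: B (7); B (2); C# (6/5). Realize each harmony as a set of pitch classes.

B, D, F#, A | B, C#, E, G | C#, E, G, A

B (7/5/3): B, D, F#, A.
B (6/4/2): B, C#, E, G.
C# (6/5/3): C#, E, G, A.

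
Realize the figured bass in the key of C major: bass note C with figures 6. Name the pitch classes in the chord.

The written figures 6 are shorthand for 6/3: the 3 is implied.
A third above C in this key is E.
A sixth above C in this key is A.
Together with the bass C, this spells A minor in first inversion.

C, E, A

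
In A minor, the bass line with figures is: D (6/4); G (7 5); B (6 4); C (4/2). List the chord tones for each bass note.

D (6/4): D, G, B.
G (7/5/3): G, B, D, F.
B (6/4): B, E, G.
C (6/4/2): C, D, F, A.

D, G, B | G, B, D, F | B, E, G | C, D, F, A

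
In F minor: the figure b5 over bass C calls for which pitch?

Gb

Counting 4 letter steps above C lands on G; in F minor, that letter is G.
The b5 figure lowers it a semitone, giving Gb.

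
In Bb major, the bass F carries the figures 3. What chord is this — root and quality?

F major

The figures 3 indicate a triad in root position.
In root position the bass is the root, so the root is F.
The chord tones are F, A, C, giving F major.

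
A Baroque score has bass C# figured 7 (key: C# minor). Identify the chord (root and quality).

C# minor seventh

The figures 7 indicate a seventh chord in root position.
In root position the bass is the root, so the root is C#.
The chord tones are C#, E, G#, B, giving C# minor seventh.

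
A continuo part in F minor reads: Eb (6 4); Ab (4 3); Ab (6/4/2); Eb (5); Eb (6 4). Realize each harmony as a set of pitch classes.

Eb, Ab, C | Ab, C, Db, F | Ab, Bb, Db, F | Eb, G, Bb | Eb, Ab, C

Eb (6/4): Eb, Ab, C.
Ab (6/4/3): Ab, C, Db, F.
Ab (6/4/2): Ab, Bb, Db, F.
Eb (5/3): Eb, G, Bb.
Eb (6/4): Eb, Ab, C.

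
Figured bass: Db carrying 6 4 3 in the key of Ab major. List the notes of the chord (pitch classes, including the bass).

Db, F, G, Bb

A third above Db in this key is F.
A fourth above Db in this key is G.
A sixth above Db in this key is Bb.
Together with the bass Db, this spells G half-diminished seventh in second inversion.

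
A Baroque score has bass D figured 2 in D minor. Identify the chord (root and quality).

E half-diminished seventh

The figures 2 indicate a seventh chord in third inversion.
In third inversion the root lies a second above the bass: a second above D in D minor is E.
The chord tones are D, E, G, Bb, giving E half-diminished seventh.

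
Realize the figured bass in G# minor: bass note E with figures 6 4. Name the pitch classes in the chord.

E, A#, C#

A fourth above E in this key is A#.
A sixth above E in this key is C#.
Together with the bass E, this spells A# diminished in second inversion.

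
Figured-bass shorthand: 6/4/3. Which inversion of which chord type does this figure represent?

seventh chord, second inversion

Intervals of 6/4/3 above the bass form a seventh chord; the bass is the fifth, so this is second inversion.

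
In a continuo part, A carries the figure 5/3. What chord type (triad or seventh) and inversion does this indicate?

Intervals of 5/3 above the bass form a triad; the bass is the root, so this is root position.

triad, root position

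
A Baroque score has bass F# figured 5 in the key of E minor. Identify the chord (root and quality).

The figures 5 indicate a triad in root position.
In root position the bass is the root, so the root is F#.
The chord tones are F#, A, C, giving F# diminished.

F# diminished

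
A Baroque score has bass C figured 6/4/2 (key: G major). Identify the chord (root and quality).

D dominant seventh

The figures 6/4/2 indicate a seventh chord in third inversion.
In third inversion the root lies a second above the bass: a second above C in G major is D.
The chord tones are C, D, F#, A, giving D dominant seventh.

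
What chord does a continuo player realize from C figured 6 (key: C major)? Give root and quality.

The figures 6 indicate a triad in first inversion.
In first inversion the root lies a sixth above the bass: a sixth above C in C major is A.
The chord tones are C, E, A, giving A minor.

A minor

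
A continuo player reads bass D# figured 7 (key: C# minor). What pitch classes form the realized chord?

The written figures 7 are shorthand for 7/5/3: the 5/3 are implied.
A third above D# in this key is F#.
A fifth above D# in this key is A.
A seventh above D# in this key is C#.
Together with the bass D#, this spells D# half-diminished seventh in root position.

D#, F#, A, C#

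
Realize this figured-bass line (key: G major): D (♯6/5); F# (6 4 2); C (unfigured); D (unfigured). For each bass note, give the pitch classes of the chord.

D (#6/5/3): D, F#, A, B#.
F# (6/4/2): F#, G, B, D.
C (5/3): C, E, G.
D (5/3): D, F#, A.

D, F#, A, B# | F#, G, B, D | C, E, G | D, F#, A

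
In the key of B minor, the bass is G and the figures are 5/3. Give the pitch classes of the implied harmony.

A third above G in this key is B.
A fifth above G in this key is D.
Together with the bass G, this spells G major in root position.

G, B, D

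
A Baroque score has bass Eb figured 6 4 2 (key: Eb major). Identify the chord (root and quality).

F minor seventh

The figures 6 4 2 indicate a seventh chord in third inversion.
In third inversion the root lies a second above the bass: a second above Eb in Eb major is F.
The chord tones are Eb, F, Ab, C, giving F minor seventh.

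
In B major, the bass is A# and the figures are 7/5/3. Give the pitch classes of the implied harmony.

A#, C#, E, G#

A third above A# in this key is C#.
A fifth above A# in this key is E.
A seventh above A# in this key is G#.
Together with the bass A#, this spells A# half-diminished seventh in root position.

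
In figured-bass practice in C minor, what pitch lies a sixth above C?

Counting 5 letter steps above C lands on A; in C minor, that letter is Ab.

Ab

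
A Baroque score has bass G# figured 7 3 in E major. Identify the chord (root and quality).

G# minor seventh

The figures 7 3 indicate a seventh chord in root position.
In root position the bass is the root, so the root is G#.
The chord tones are G#, B, D#, F#, giving G# minor seventh.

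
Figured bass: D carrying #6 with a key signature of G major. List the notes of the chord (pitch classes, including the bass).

D, F#, B#

The written figures #6 are shorthand for 6/3: the 3 is implied.
A third above D in this key is F#.
A sixth above D in this key is B, raised to B# by the sharp.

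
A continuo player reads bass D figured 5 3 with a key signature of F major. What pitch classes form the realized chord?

A third above D in this key is F.
A fifth above D in this key is A.
Together with the bass D, this spells D minor in root position.

D, F, A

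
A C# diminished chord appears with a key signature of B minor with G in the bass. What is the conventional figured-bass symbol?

G is the fifth of C# diminished, so the chord is in second inversion.
A triad in second inversion is figured 6/4, conventionally abbreviated 6/4.

6/4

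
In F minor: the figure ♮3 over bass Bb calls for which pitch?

D

Counting 2 letter steps above Bb lands on D; in F minor, that letter is Db.
The ♮3 figure makes it natural, giving D.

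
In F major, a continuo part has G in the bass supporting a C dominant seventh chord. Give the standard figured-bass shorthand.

4/3

G is the fifth of C dominant seventh, so the chord is in second inversion.
A seventh chord in second inversion is figured 6/4/3, conventionally abbreviated 4/3.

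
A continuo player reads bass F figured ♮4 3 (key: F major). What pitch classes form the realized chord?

The written figures ♮4 3 are shorthand for 6/4/3: the 6 is implied.
A third above F in this key is A.
A fourth above F in this key is Bb, made natural (B) by the ♮ figure.
A sixth above F in this key is D.
Together with the bass F, this spells B half-diminished seventh in second inversion.

F, A, B, D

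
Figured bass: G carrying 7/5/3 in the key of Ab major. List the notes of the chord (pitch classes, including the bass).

A third above G in this key is Bb.
A fifth above G in this key is Db.
A seventh above G in this key is F.
Together with the bass G, this spells G half-diminished seventh in root position.

G, Bb, Db, F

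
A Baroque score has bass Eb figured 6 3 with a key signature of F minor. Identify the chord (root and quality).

The figures 6 3 indicate a triad in first inversion.
In first inversion the root lies a sixth above the bass: a sixth above Eb in F minor is C.
The chord tones are Eb, G, C, giving C minor.

C minor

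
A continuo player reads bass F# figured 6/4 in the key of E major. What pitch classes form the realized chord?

A fourth above F# in this key is B.
A sixth above F# in this key is D#.
Together with the bass F#, this spells B major in second inversion.

F#, B, D#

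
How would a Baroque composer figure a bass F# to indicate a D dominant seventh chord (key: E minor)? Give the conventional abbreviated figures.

6/5

F# is the third of D dominant seventh, so the chord is in first inversion.
A seventh chord in first inversion is figured 6/5/3, conventionally abbreviated 6/5.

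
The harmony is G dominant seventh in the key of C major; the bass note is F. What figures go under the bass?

F is the seventh of G dominant seventh, so the chord is in third inversion.
A seventh chord in third inversion is figured 6/4/2, conventionally abbreviated 4/2.

4/2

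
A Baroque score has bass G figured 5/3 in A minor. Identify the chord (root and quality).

The figures 5/3 indicate a triad in root position.
In root position the bass is the root, so the root is G.
The chord tones are G, B, D, giving G major.

G major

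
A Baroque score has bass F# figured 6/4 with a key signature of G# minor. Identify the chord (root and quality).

B major

The figures 6/4 indicate a triad in second inversion.
In second inversion the root lies a fourth above the bass: a fourth above F# in G# minor is B.
The chord tones are F#, B, D#, giving B major.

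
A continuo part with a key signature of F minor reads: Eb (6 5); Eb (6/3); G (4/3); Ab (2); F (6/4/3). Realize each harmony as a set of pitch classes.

Eb, G, Bb, C | Eb, G, C | G, Bb, C, Eb | Ab, Bb, Db, F | F, Ab, Bb, Db

Eb (6/5/3): Eb, G, Bb, C.
Eb (6/3): Eb, G, C.
G (6/4/3): G, Bb, C, Eb.
Ab (6/4/2): Ab, Bb, Db, F.
F (6/4/3): F, Ab, Bb, Db.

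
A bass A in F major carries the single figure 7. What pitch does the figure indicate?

Counting 6 letter steps above A lands on G; in F major, that letter is G.

G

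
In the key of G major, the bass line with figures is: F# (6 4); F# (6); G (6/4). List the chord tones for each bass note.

F# (6/4): F#, B, D.
F# (6/3): F#, A, D.
G (6/4): G, C, E.

F#, B, D | F#, A, D | G, C, E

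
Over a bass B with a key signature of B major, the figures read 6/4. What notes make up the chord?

A fourth above B in this key is E.
A sixth above B in this key is G#.
Together with the bass B, this spells E major in second inversion.

B, E, G#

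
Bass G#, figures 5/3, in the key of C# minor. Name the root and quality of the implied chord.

The figures 5/3 indicate a triad in root position.
In root position the bass is the root, so the root is G#.
The chord tones are G#, B, D#, giving G# minor.

G# minor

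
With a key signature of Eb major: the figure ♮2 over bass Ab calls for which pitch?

Counting 1 letter step above Ab lands on B; in Eb major, that letter is Bb.
The ♮2 figure makes it natural, giving B.

B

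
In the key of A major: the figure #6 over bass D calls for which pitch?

Counting 5 letter steps above D lands on B; in A major, that letter is B.
The #6 figure raises it a semitone, giving B#.

B#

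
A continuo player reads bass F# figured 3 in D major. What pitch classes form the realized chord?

F#, A, C#

The written figures 3 are shorthand for 5/3: the 5 is implied.
A third above F# in this key is A.
A fifth above F# in this key is C#.
Together with the bass F#, this spells F# minor in root position.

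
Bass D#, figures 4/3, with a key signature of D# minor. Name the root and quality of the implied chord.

G# minor seventh

The figures 4/3 indicate a seventh chord in second inversion.
In second inversion the root lies a fourth above the bass: a fourth above D# in D# minor is G#.
The chord tones are D#, F#, G#, B, giving G# minor seventh.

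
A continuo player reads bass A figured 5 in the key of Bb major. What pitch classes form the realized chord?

A, C, Eb

The written figures 5 are shorthand for 5/3: the 3 is implied.
A third above A in this key is C.
A fifth above A in this key is Eb.
Together with the bass A, this spells A diminished in root position.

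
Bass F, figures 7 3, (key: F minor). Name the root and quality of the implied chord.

The figures 7 3 indicate a seventh chord in root position.
In root position the bass is the root, so the root is F.
The chord tones are F, Ab, C, Eb, giving F minor seventh.

F minor seventh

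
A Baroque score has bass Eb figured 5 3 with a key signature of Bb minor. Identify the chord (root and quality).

Eb minor

The figures 5 3 indicate a triad in root position.
In root position the bass is the root, so the root is Eb.
The chord tones are Eb, Gb, Bb, giving Eb minor.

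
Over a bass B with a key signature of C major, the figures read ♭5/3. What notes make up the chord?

A third above B in this key is D.
A fifth above B in this key is F, lowered to Fb by the flat.

B, D, Fb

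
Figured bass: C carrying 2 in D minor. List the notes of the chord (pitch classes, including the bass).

The written figures 2 are shorthand for 6/4/2: the 6/4 are implied.
A second above C in this key is D.
A fourth above C in this key is F.
A sixth above C in this key is A.
Together with the bass C, this spells D minor seventh in third inversion.

C, D, F, A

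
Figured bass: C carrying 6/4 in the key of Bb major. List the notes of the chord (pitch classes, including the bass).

A fourth above C in this key is F.
A sixth above C in this key is A.
Together with the bass C, this spells F major in second inversion.

C, F, A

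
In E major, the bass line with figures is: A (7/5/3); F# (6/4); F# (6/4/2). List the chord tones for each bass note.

A, C#, E, G# | F#, B, D# | F#, G#, B, D#

A (7/5/3): A, C#, E, G#.
F# (6/4): F#, B, D#.
F# (6/4/2): F#, G#, B, D#.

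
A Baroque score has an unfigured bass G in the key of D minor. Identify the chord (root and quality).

G minor

An unfigured bass indicates a triad in root position.
In root position the bass is the root, so the root is G.
The chord tones are G, Bb, D, giving G minor.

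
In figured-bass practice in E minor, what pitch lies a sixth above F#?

D

Counting 5 letter steps above F# lands on D; in E minor, that letter is D.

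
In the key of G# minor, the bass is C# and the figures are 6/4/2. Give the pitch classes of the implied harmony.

A second above C# in this key is D#.
A fourth above C# in this key is F#.
A sixth above C# in this key is A#.
Together with the bass C#, this spells D# minor seventh in third inversion.

C#, D#, F#, A#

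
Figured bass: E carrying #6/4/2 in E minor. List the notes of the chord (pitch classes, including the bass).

E, F#, A, C#

A second above E in this key is F#.
A fourth above E in this key is A.
A sixth above E in this key is C, raised to C# by the sharp.
Together with the bass E, this spells F# minor seventh in third inversion.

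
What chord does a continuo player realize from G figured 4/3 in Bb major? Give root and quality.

C minor seventh

The figures 4/3 indicate a seventh chord in second inversion.
In second inversion the root lies a fourth above the bass: a fourth above G in Bb major is C.
The chord tones are G, Bb, C, Eb, giving C minor seventh.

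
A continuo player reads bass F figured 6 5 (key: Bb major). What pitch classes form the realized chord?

The written figures 6 5 are shorthand for 6/5/3: the 3 is implied.
A third above F in this key is A.
A fifth above F in this key is C.
A sixth above F in this key is D.
Together with the bass F, this spells D minor seventh in first inversion.

F, A, C, D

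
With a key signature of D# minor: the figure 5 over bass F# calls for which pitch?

Counting 4 letter steps above F# lands on C; in D# minor, that letter is C#.

C#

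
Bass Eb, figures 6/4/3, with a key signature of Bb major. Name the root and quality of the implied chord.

A half-diminished seventh

The figures 6/4/3 indicate a seventh chord in second inversion.
In second inversion the root lies a fourth above the bass: a fourth above Eb in Bb major is A.
The chord tones are Eb, G, A, C, giving A half-diminished seventh.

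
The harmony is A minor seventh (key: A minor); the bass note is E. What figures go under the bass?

4/3

E is the fifth of A minor seventh, so the chord is in second inversion.
A seventh chord in second inversion is figured 6/4/3, conventionally abbreviated 4/3.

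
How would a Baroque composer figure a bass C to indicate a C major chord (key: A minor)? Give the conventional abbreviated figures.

C is the root of C major, so the chord is in root position.
A triad in root position is figured 5/3, conventionally abbreviated (no figures — root-position triad).

no figures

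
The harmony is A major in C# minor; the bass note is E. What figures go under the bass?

6/4

E is the fifth of A major, so the chord is in second inversion.
A triad in second inversion is figured 6/4, conventionally abbreviated 6/4.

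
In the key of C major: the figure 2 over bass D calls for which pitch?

E

Counting 1 letter step above D lands on E; in C major, that letter is E.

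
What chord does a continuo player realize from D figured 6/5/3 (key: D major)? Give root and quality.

B minor seventh

The figures 6/5/3 indicate a seventh chord in first inversion.
In first inversion the root lies a sixth above the bass: a sixth above D in D major is B.
The chord tones are D, F#, A, B, giving B minor seventh.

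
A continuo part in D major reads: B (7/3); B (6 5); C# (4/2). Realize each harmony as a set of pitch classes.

B, D, F#, A | B, D, F#, G | C#, D, F#, A

B (7/5/3): B, D, F#, A.
B (6/5/3): B, D, F#, G.
C# (6/4/2): C#, D, F#, A.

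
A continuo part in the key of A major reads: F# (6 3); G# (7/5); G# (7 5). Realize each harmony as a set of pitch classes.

F#, A, D | G#, B, D, F# | G#, B, D, F#

F# (6/3): F#, A, D.
G# (7/5/3): G#, B, D, F#.
G# (7/5/3): G#, B, D, F#.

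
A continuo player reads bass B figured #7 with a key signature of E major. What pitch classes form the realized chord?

The written figures #7 are shorthand for 7/5/3: the 5/3 are implied.
A third above B in this key is D#.
A fifth above B in this key is F#.
A seventh above B in this key is A, raised to A# by the sharp.
Together with the bass B, this spells B major seventh in root position.

B, D#, F#, A#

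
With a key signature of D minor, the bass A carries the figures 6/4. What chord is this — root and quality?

D minor

The figures 6/4 indicate a triad in second inversion.
In second inversion the root lies a fourth above the bass: a fourth above A in D minor is D.
The chord tones are A, D, F, giving D minor.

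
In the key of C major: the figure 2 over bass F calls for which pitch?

G

Counting 1 letter step above F lands on G; in C major, that letter is G.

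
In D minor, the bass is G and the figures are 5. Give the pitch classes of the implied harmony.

G, Bb, D

The written figures 5 are shorthand for 5/3: the 3 is implied.
A third above G in this key is Bb.
A fifth above G in this key is D.
Together with the bass G, this spells G minor in root position.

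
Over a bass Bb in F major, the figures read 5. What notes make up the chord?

Bb, D, F

The written figures 5 are shorthand for 5/3: the 3 is implied.
A third above Bb in this key is D.
A fifth above Bb in this key is F.
Together with the bass Bb, this spells Bb major in root position.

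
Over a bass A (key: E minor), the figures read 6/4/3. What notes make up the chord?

A, C, D, F#

A third above A in this key is C.
A fourth above A in this key is D.
A sixth above A in this key is F#.
Together with the bass A, this spells D dominant seventh in second inversion.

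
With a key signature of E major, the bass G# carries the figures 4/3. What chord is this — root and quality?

C# minor seventh

The figures 4/3 indicate a seventh chord in second inversion.
In second inversion the root lies a fourth above the bass: a fourth above G# in E major is C#.
The chord tones are G#, B, C#, E, giving C# minor seventh.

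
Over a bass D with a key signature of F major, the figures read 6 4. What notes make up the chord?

A fourth above D in this key is G.
A sixth above D in this key is Bb.
Together with the bass D, this spells G minor in second inversion.

D, G, Bb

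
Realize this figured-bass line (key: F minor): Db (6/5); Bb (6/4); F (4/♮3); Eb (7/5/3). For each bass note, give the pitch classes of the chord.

Db (6/5/3): Db, F, Ab, Bb.
Bb (6/4): Bb, Eb, G.
F (6/4/♮3): F, A, Bb, Db.
Eb (7/5/3): Eb, G, Bb, Db.

Db, F, Ab, Bb | Bb, Eb, G | F, A, Bb, Db | Eb, G, Bb, Db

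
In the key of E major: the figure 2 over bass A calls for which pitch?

B

Counting 1 letter step above A lands on B; in E major, that letter is B.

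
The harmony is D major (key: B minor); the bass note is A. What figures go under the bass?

6/4

A is the fifth of D major, so the chord is in second inversion.
A triad in second inversion is figured 6/4, conventionally abbreviated 6/4.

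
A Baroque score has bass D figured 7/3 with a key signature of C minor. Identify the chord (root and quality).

The figures 7/3 indicate a seventh chord in root position.
In root position the bass is the root, so the root is D.
The chord tones are D, F, Ab, C, giving D half-diminished seventh.

D half-diminished seventh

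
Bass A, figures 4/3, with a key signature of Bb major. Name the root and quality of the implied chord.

The figures 4/3 indicate a seventh chord in second inversion.
In second inversion the root lies a fourth above the bass: a fourth above A in Bb major is D.
The chord tones are A, C, D, F, giving D minor seventh.

D minor seventh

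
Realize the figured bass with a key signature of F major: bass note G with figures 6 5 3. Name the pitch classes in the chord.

G, Bb, D, E

A third above G in this key is Bb.
A fifth above G in this key is D.
A sixth above G in this key is E.
Together with the bass G, this spells E half-diminished seventh in first inversion.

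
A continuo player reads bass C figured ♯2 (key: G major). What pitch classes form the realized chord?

The written figures ♯2 are shorthand for 6/4/2: the 6/4 are implied.
A second above C in this key is D, raised to D# by the sharp.
A fourth above C in this key is F#.
A sixth above C in this key is A.
Together with the bass C, this spells D# diminished seventh in third inversion.

C, D#, F#, A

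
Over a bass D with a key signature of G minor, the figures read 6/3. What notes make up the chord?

A third above D in this key is F.
A sixth above D in this key is Bb.
Together with the bass D, this spells Bb major in first inversion.

D, F, Bb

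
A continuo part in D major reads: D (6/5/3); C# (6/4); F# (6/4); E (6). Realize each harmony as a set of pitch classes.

D (6/5/3): D, F#, A, B.
C# (6/4): C#, F#, A.
F# (6/4): F#, B, D.
E (6/3): E, G, C#.

D, F#, A, B | C#, F#, A | F#, B, D | E, G, C#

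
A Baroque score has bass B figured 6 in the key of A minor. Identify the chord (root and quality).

G major

The figures 6 indicate a triad in first inversion.
In first inversion the root lies a sixth above the bass: a sixth above B in A minor is G.
The chord tones are B, D, G, giving G major.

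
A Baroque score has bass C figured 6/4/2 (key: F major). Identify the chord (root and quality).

The figures 6/4/2 indicate a seventh chord in third inversion.
In third inversion the root lies a second above the bass: a second above C in F major is D.
The chord tones are C, D, F, A, giving D minor seventh.

D minor seventh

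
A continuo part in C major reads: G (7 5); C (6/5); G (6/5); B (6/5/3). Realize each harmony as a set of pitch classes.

G (7/5/3): G, B, D, F.
C (6/5/3): C, E, G, A.
G (6/5/3): G, B, D, E.
B (6/5/3): B, D, F, G.

G, B, D, F | C, E, G, A | G, B, D, E | B, D, F, G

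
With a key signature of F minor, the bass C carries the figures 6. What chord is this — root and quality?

Ab major

The figures 6 indicate a triad in first inversion.
In first inversion the root lies a sixth above the bass: a sixth above C in F minor is Ab.
The chord tones are C, Eb, Ab, giving Ab major.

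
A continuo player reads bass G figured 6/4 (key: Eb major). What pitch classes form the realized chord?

A fourth above G in this key is C.
A sixth above G in this key is Eb.
Together with the bass G, this spells C minor in second inversion.

G, C, Eb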